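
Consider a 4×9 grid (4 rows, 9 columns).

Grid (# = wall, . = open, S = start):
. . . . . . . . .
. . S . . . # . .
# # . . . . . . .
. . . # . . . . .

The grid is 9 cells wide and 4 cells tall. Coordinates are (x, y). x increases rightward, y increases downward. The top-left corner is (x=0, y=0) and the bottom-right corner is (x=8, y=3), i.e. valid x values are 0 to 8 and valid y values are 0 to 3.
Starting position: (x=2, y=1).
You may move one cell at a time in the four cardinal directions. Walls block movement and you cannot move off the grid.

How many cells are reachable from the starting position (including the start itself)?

BFS flood-fill from (x=2, y=1):
  Distance 0: (x=2, y=1)
  Distance 1: (x=2, y=0), (x=1, y=1), (x=3, y=1), (x=2, y=2)
  Distance 2: (x=1, y=0), (x=3, y=0), (x=0, y=1), (x=4, y=1), (x=3, y=2), (x=2, y=3)
  Distance 3: (x=0, y=0), (x=4, y=0), (x=5, y=1), (x=4, y=2), (x=1, y=3)
  Distance 4: (x=5, y=0), (x=5, y=2), (x=0, y=3), (x=4, y=3)
  Distance 5: (x=6, y=0), (x=6, y=2), (x=5, y=3)
  Distance 6: (x=7, y=0), (x=7, y=2), (x=6, y=3)
  Distance 7: (x=8, y=0), (x=7, y=1), (x=8, y=2), (x=7, y=3)
  Distance 8: (x=8, y=1), (x=8, y=3)
Total reachable: 32 (grid has 32 open cells total)

Answer: Reachable cells: 32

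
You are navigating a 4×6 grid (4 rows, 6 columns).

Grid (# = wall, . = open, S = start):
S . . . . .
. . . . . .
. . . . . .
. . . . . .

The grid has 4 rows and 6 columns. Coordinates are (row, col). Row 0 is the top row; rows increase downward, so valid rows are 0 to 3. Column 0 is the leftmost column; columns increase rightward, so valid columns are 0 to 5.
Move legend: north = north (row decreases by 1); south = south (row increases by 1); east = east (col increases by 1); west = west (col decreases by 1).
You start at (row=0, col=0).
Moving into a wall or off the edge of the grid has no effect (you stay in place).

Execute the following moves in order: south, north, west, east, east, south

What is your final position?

Start: (row=0, col=0)
  south (south): (row=0, col=0) -> (row=1, col=0)
  north (north): (row=1, col=0) -> (row=0, col=0)
  west (west): blocked, stay at (row=0, col=0)
  east (east): (row=0, col=0) -> (row=0, col=1)
  east (east): (row=0, col=1) -> (row=0, col=2)
  south (south): (row=0, col=2) -> (row=1, col=2)
Final: (row=1, col=2)

Answer: Final position: (row=1, col=2)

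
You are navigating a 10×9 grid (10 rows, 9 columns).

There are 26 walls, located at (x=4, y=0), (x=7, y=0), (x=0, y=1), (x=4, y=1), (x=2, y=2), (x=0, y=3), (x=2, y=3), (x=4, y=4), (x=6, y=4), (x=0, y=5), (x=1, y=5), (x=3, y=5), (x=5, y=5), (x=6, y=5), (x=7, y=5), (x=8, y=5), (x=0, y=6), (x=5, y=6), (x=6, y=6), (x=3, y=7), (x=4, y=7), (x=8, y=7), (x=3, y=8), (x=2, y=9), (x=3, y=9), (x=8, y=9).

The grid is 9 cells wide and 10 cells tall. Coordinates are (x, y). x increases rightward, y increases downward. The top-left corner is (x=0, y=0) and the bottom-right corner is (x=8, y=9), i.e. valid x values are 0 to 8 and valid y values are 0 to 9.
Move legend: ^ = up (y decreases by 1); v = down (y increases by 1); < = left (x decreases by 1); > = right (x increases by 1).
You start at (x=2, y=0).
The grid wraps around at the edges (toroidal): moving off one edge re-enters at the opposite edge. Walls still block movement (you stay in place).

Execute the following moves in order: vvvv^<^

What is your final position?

Answer: Final position: (x=1, y=9)

Derivation:
Start: (x=2, y=0)
  v (down): (x=2, y=0) -> (x=2, y=1)
  [×3]v (down): blocked, stay at (x=2, y=1)
  ^ (up): (x=2, y=1) -> (x=2, y=0)
  < (left): (x=2, y=0) -> (x=1, y=0)
  ^ (up): (x=1, y=0) -> (x=1, y=9)
Final: (x=1, y=9)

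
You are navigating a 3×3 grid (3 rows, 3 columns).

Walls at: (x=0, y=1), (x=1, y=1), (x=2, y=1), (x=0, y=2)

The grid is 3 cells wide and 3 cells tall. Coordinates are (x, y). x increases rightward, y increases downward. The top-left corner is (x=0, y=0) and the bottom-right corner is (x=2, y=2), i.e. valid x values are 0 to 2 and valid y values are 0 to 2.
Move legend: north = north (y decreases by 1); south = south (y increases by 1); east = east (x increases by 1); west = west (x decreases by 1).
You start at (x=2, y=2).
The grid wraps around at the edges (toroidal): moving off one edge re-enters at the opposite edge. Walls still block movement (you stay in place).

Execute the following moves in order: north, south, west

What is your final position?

Start: (x=2, y=2)
  north (north): blocked, stay at (x=2, y=2)
  south (south): (x=2, y=2) -> (x=2, y=0)
  west (west): (x=2, y=0) -> (x=1, y=0)
Final: (x=1, y=0)

Answer: Final position: (x=1, y=0)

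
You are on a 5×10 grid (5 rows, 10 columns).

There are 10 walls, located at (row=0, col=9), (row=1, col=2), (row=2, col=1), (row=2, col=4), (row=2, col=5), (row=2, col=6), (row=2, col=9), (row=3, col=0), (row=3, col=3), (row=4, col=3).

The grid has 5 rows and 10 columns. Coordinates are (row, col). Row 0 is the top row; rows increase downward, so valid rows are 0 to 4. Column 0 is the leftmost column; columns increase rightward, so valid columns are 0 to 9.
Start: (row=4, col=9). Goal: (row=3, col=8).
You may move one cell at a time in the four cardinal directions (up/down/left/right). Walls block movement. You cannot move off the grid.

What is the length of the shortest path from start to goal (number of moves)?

Answer: Shortest path length: 2

Derivation:
BFS from (row=4, col=9) until reaching (row=3, col=8):
  Distance 0: (row=4, col=9)
  Distance 1: (row=3, col=9), (row=4, col=8)
  Distance 2: (row=3, col=8), (row=4, col=7)  <- goal reached here
One shortest path (2 moves): (row=4, col=9) -> (row=4, col=8) -> (row=3, col=8)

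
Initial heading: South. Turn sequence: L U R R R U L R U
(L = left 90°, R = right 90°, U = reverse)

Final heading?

Start: South
  L (left (90° counter-clockwise)) -> East
  U (U-turn (180°)) -> West
  R (right (90° clockwise)) -> North
  R (right (90° clockwise)) -> East
  R (right (90° clockwise)) -> South
  U (U-turn (180°)) -> North
  L (left (90° counter-clockwise)) -> West
  R (right (90° clockwise)) -> North
  U (U-turn (180°)) -> South
Final: South

Answer: Final heading: South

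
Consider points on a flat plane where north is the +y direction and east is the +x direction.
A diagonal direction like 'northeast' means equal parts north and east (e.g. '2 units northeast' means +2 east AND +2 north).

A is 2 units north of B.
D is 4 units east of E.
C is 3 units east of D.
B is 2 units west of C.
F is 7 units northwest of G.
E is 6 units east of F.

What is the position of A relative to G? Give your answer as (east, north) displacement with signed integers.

Place G at the origin (east=0, north=0).
  F is 7 units northwest of G: delta (east=-7, north=+7); F at (east=-7, north=7).
  E is 6 units east of F: delta (east=+6, north=+0); E at (east=-1, north=7).
  D is 4 units east of E: delta (east=+4, north=+0); D at (east=3, north=7).
  C is 3 units east of D: delta (east=+3, north=+0); C at (east=6, north=7).
  B is 2 units west of C: delta (east=-2, north=+0); B at (east=4, north=7).
  A is 2 units north of B: delta (east=+0, north=+2); A at (east=4, north=9).
Therefore A relative to G: (east=4, north=9).

Answer: A is at (east=4, north=9) relative to G.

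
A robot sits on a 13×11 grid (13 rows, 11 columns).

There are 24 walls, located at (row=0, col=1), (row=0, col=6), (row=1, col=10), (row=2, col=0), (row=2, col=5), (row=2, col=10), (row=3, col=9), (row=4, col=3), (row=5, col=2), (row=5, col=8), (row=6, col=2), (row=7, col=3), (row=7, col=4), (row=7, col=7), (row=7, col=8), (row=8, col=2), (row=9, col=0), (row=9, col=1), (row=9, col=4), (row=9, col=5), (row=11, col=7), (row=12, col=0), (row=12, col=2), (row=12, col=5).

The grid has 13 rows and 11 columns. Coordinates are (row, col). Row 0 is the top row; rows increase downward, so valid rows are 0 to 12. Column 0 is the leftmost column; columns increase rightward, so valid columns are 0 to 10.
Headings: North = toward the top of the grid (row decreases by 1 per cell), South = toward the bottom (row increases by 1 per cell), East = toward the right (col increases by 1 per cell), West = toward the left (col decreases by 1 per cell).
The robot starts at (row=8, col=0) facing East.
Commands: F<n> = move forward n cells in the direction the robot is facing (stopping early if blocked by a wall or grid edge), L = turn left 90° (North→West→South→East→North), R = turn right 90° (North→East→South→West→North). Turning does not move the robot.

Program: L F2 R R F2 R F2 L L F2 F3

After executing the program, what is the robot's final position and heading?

Answer: Final position: (row=8, col=1), facing East

Derivation:
Start: (row=8, col=0), facing East
  L: turn left, now facing North
  F2: move forward 2, now at (row=6, col=0)
  R: turn right, now facing East
  R: turn right, now facing South
  F2: move forward 2, now at (row=8, col=0)
  R: turn right, now facing West
  F2: move forward 0/2 (blocked), now at (row=8, col=0)
  L: turn left, now facing South
  L: turn left, now facing East
  F2: move forward 1/2 (blocked), now at (row=8, col=1)
  F3: move forward 0/3 (blocked), now at (row=8, col=1)
Final: (row=8, col=1), facing East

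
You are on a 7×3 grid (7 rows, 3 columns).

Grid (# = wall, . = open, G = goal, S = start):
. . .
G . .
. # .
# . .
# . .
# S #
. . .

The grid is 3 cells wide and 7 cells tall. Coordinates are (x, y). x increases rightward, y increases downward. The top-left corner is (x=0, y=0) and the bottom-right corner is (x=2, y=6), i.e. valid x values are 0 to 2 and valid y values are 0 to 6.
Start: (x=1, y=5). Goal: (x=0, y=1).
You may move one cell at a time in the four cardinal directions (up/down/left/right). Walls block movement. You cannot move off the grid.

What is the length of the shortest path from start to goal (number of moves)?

BFS from (x=1, y=5) until reaching (x=0, y=1):
  Distance 0: (x=1, y=5)
  Distance 1: (x=1, y=4), (x=1, y=6)
  Distance 2: (x=1, y=3), (x=2, y=4), (x=0, y=6), (x=2, y=6)
  Distance 3: (x=2, y=3)
  Distance 4: (x=2, y=2)
  Distance 5: (x=2, y=1)
  Distance 6: (x=2, y=0), (x=1, y=1)
  Distance 7: (x=1, y=0), (x=0, y=1)  <- goal reached here
One shortest path (7 moves): (x=1, y=5) -> (x=1, y=4) -> (x=2, y=4) -> (x=2, y=3) -> (x=2, y=2) -> (x=2, y=1) -> (x=1, y=1) -> (x=0, y=1)

Answer: Shortest path length: 7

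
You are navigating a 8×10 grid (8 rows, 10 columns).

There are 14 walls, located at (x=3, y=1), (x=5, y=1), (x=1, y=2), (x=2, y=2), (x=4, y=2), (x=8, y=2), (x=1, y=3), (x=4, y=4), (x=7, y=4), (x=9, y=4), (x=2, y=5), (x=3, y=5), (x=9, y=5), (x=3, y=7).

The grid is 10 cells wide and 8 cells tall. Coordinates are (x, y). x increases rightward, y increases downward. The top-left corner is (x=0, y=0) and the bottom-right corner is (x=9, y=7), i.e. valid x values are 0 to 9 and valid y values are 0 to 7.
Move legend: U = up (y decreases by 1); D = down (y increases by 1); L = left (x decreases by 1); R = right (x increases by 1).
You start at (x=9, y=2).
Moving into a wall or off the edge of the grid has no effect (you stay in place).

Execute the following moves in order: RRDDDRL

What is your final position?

Answer: Final position: (x=8, y=3)

Derivation:
Start: (x=9, y=2)
  R (right): blocked, stay at (x=9, y=2)
  R (right): blocked, stay at (x=9, y=2)
  D (down): (x=9, y=2) -> (x=9, y=3)
  D (down): blocked, stay at (x=9, y=3)
  D (down): blocked, stay at (x=9, y=3)
  R (right): blocked, stay at (x=9, y=3)
  L (left): (x=9, y=3) -> (x=8, y=3)
Final: (x=8, y=3)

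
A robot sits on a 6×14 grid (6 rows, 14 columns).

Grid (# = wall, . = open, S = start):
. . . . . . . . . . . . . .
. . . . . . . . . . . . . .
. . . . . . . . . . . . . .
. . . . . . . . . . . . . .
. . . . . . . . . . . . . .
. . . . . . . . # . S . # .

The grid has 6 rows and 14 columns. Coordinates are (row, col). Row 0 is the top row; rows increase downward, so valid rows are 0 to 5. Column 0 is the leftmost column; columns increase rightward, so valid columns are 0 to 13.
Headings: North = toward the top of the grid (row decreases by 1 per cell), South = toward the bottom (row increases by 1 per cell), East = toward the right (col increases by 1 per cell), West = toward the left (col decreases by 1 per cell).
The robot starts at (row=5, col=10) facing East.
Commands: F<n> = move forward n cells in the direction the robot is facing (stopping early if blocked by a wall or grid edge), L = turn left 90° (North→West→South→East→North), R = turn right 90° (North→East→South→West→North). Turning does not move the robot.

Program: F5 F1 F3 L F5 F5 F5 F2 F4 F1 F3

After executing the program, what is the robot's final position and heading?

Answer: Final position: (row=0, col=11), facing North

Derivation:
Start: (row=5, col=10), facing East
  F5: move forward 1/5 (blocked), now at (row=5, col=11)
  F1: move forward 0/1 (blocked), now at (row=5, col=11)
  F3: move forward 0/3 (blocked), now at (row=5, col=11)
  L: turn left, now facing North
  F5: move forward 5, now at (row=0, col=11)
  F5: move forward 0/5 (blocked), now at (row=0, col=11)
  F5: move forward 0/5 (blocked), now at (row=0, col=11)
  F2: move forward 0/2 (blocked), now at (row=0, col=11)
  F4: move forward 0/4 (blocked), now at (row=0, col=11)
  F1: move forward 0/1 (blocked), now at (row=0, col=11)
  F3: move forward 0/3 (blocked), now at (row=0, col=11)
Final: (row=0, col=11), facing North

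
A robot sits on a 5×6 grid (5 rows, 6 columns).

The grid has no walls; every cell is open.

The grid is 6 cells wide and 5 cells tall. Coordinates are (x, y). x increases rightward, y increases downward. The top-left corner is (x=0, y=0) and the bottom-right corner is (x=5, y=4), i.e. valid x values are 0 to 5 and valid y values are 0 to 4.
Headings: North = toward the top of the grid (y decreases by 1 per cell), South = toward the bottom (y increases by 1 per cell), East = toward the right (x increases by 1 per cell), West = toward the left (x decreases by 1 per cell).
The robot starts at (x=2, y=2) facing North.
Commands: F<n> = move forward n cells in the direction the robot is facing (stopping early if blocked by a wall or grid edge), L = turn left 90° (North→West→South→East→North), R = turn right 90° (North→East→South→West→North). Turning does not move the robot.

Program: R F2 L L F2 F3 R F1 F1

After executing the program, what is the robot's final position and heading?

Start: (x=2, y=2), facing North
  R: turn right, now facing East
  F2: move forward 2, now at (x=4, y=2)
  L: turn left, now facing North
  L: turn left, now facing West
  F2: move forward 2, now at (x=2, y=2)
  F3: move forward 2/3 (blocked), now at (x=0, y=2)
  R: turn right, now facing North
  F1: move forward 1, now at (x=0, y=1)
  F1: move forward 1, now at (x=0, y=0)
Final: (x=0, y=0), facing North

Answer: Final position: (x=0, y=0), facing North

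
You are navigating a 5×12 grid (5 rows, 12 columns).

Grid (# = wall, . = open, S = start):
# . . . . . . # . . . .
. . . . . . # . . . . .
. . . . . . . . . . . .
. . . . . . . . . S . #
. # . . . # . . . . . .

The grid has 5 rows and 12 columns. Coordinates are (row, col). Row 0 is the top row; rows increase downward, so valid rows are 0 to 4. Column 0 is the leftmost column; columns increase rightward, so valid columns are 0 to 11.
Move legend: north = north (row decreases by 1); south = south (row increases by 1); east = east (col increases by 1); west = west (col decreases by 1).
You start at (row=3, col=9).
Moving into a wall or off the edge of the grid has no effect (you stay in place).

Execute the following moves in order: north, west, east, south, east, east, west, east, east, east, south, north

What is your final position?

Start: (row=3, col=9)
  north (north): (row=3, col=9) -> (row=2, col=9)
  west (west): (row=2, col=9) -> (row=2, col=8)
  east (east): (row=2, col=8) -> (row=2, col=9)
  south (south): (row=2, col=9) -> (row=3, col=9)
  east (east): (row=3, col=9) -> (row=3, col=10)
  east (east): blocked, stay at (row=3, col=10)
  west (west): (row=3, col=10) -> (row=3, col=9)
  east (east): (row=3, col=9) -> (row=3, col=10)
  east (east): blocked, stay at (row=3, col=10)
  east (east): blocked, stay at (row=3, col=10)
  south (south): (row=3, col=10) -> (row=4, col=10)
  north (north): (row=4, col=10) -> (row=3, col=10)
Final: (row=3, col=10)

Answer: Final position: (row=3, col=10)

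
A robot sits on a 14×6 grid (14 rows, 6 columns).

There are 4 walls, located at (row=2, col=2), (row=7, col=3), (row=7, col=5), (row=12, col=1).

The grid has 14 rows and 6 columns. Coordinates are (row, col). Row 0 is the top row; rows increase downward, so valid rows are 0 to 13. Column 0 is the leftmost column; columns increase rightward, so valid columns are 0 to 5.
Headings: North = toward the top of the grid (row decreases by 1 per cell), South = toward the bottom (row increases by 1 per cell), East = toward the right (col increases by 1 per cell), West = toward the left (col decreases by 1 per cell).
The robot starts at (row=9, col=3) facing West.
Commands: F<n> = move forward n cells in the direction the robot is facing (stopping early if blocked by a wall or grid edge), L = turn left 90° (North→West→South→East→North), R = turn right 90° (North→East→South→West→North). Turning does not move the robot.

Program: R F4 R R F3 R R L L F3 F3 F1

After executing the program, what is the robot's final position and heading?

Start: (row=9, col=3), facing West
  R: turn right, now facing North
  F4: move forward 1/4 (blocked), now at (row=8, col=3)
  R: turn right, now facing East
  R: turn right, now facing South
  F3: move forward 3, now at (row=11, col=3)
  R: turn right, now facing West
  R: turn right, now facing North
  L: turn left, now facing West
  L: turn left, now facing South
  F3: move forward 2/3 (blocked), now at (row=13, col=3)
  F3: move forward 0/3 (blocked), now at (row=13, col=3)
  F1: move forward 0/1 (blocked), now at (row=13, col=3)
Final: (row=13, col=3), facing South

Answer: Final position: (row=13, col=3), facing South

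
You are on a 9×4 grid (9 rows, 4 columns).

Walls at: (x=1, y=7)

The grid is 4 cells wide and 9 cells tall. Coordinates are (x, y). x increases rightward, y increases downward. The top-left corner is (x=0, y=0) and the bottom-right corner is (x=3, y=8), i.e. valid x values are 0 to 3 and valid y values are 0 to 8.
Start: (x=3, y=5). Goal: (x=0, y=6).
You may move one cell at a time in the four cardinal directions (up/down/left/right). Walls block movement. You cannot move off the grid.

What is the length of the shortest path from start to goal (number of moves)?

BFS from (x=3, y=5) until reaching (x=0, y=6):
  Distance 0: (x=3, y=5)
  Distance 1: (x=3, y=4), (x=2, y=5), (x=3, y=6)
  Distance 2: (x=3, y=3), (x=2, y=4), (x=1, y=5), (x=2, y=6), (x=3, y=7)
  Distance 3: (x=3, y=2), (x=2, y=3), (x=1, y=4), (x=0, y=5), (x=1, y=6), (x=2, y=7), (x=3, y=8)
  Distance 4: (x=3, y=1), (x=2, y=2), (x=1, y=3), (x=0, y=4), (x=0, y=6), (x=2, y=8)  <- goal reached here
One shortest path (4 moves): (x=3, y=5) -> (x=2, y=5) -> (x=1, y=5) -> (x=0, y=5) -> (x=0, y=6)

Answer: Shortest path length: 4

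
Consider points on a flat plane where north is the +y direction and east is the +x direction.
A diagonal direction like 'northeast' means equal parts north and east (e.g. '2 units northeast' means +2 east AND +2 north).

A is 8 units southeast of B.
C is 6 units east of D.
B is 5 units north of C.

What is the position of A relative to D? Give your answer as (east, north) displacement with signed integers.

Place D at the origin (east=0, north=0).
  C is 6 units east of D: delta (east=+6, north=+0); C at (east=6, north=0).
  B is 5 units north of C: delta (east=+0, north=+5); B at (east=6, north=5).
  A is 8 units southeast of B: delta (east=+8, north=-8); A at (east=14, north=-3).
Therefore A relative to D: (east=14, north=-3).

Answer: A is at (east=14, north=-3) relative to D.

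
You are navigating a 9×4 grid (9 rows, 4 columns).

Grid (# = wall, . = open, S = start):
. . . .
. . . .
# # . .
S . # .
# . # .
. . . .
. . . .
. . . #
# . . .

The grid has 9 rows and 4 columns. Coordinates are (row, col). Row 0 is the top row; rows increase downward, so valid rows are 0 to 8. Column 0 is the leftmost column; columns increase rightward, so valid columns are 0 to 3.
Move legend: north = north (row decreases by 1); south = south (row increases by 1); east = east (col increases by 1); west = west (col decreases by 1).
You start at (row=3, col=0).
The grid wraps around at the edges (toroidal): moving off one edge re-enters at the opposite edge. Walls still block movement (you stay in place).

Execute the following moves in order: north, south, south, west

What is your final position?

Start: (row=3, col=0)
  north (north): blocked, stay at (row=3, col=0)
  south (south): blocked, stay at (row=3, col=0)
  south (south): blocked, stay at (row=3, col=0)
  west (west): (row=3, col=0) -> (row=3, col=3)
Final: (row=3, col=3)

Answer: Final position: (row=3, col=3)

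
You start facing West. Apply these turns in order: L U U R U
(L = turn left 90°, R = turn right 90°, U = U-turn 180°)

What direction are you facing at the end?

Start: West
  L (left (90° counter-clockwise)) -> South
  U (U-turn (180°)) -> North
  U (U-turn (180°)) -> South
  R (right (90° clockwise)) -> West
  U (U-turn (180°)) -> East
Final: East

Answer: Final heading: East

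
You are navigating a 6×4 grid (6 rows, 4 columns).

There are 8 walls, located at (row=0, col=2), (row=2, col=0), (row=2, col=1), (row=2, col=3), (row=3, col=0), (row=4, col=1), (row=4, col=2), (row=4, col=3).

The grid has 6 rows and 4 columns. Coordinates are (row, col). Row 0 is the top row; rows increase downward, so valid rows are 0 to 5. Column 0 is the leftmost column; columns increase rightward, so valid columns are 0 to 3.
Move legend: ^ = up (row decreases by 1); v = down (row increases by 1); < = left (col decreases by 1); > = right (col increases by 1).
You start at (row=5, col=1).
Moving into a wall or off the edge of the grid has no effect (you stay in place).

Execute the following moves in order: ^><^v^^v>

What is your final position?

Answer: Final position: (row=5, col=2)

Derivation:
Start: (row=5, col=1)
  ^ (up): blocked, stay at (row=5, col=1)
  > (right): (row=5, col=1) -> (row=5, col=2)
  < (left): (row=5, col=2) -> (row=5, col=1)
  ^ (up): blocked, stay at (row=5, col=1)
  v (down): blocked, stay at (row=5, col=1)
  ^ (up): blocked, stay at (row=5, col=1)
  ^ (up): blocked, stay at (row=5, col=1)
  v (down): blocked, stay at (row=5, col=1)
  > (right): (row=5, col=1) -> (row=5, col=2)
Final: (row=5, col=2)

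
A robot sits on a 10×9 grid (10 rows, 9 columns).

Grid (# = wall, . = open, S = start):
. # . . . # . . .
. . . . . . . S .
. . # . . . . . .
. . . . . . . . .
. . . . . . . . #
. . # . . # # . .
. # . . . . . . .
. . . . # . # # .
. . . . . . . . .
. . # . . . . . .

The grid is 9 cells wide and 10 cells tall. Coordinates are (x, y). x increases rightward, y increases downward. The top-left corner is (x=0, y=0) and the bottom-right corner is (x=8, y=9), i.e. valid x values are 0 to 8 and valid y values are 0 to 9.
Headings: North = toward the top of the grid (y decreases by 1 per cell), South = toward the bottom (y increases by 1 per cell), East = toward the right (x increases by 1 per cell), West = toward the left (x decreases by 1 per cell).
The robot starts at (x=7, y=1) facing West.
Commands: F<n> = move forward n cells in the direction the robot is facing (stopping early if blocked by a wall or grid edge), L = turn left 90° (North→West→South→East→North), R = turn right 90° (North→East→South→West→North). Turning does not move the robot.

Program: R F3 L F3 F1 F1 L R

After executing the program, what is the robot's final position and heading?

Answer: Final position: (x=6, y=0), facing West

Derivation:
Start: (x=7, y=1), facing West
  R: turn right, now facing North
  F3: move forward 1/3 (blocked), now at (x=7, y=0)
  L: turn left, now facing West
  F3: move forward 1/3 (blocked), now at (x=6, y=0)
  F1: move forward 0/1 (blocked), now at (x=6, y=0)
  F1: move forward 0/1 (blocked), now at (x=6, y=0)
  L: turn left, now facing South
  R: turn right, now facing West
Final: (x=6, y=0), facing West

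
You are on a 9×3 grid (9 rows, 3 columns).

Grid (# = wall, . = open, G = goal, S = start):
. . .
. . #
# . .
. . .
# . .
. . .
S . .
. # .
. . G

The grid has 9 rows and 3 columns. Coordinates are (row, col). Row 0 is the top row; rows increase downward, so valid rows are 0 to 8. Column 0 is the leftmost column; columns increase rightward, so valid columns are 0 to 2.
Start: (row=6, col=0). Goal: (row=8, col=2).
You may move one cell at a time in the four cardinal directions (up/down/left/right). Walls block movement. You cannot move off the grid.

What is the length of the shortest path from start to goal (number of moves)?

BFS from (row=6, col=0) until reaching (row=8, col=2):
  Distance 0: (row=6, col=0)
  Distance 1: (row=5, col=0), (row=6, col=1), (row=7, col=0)
  Distance 2: (row=5, col=1), (row=6, col=2), (row=8, col=0)
  Distance 3: (row=4, col=1), (row=5, col=2), (row=7, col=2), (row=8, col=1)
  Distance 4: (row=3, col=1), (row=4, col=2), (row=8, col=2)  <- goal reached here
One shortest path (4 moves): (row=6, col=0) -> (row=6, col=1) -> (row=6, col=2) -> (row=7, col=2) -> (row=8, col=2)

Answer: Shortest path length: 4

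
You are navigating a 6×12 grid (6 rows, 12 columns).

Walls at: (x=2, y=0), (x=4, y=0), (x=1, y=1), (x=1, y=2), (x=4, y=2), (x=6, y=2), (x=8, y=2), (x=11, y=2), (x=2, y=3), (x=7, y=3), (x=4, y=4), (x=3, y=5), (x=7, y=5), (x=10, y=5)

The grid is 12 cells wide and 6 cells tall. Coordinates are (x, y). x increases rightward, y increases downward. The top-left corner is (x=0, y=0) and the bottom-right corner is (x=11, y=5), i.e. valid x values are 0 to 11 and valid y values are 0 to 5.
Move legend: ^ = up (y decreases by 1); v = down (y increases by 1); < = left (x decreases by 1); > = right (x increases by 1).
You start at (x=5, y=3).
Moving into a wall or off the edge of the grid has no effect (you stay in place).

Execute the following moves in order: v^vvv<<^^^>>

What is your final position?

Start: (x=5, y=3)
  v (down): (x=5, y=3) -> (x=5, y=4)
  ^ (up): (x=5, y=4) -> (x=5, y=3)
  v (down): (x=5, y=3) -> (x=5, y=4)
  v (down): (x=5, y=4) -> (x=5, y=5)
  v (down): blocked, stay at (x=5, y=5)
  < (left): (x=5, y=5) -> (x=4, y=5)
  < (left): blocked, stay at (x=4, y=5)
  [×3]^ (up): blocked, stay at (x=4, y=5)
  > (right): (x=4, y=5) -> (x=5, y=5)
  > (right): (x=5, y=5) -> (x=6, y=5)
Final: (x=6, y=5)

Answer: Final position: (x=6, y=5)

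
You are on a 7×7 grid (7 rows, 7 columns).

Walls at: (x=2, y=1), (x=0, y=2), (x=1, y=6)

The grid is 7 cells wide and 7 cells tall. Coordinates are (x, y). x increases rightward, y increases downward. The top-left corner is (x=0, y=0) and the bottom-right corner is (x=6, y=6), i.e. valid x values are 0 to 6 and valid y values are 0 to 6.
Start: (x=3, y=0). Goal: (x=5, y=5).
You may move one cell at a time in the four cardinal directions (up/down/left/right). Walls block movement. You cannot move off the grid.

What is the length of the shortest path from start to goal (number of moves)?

BFS from (x=3, y=0) until reaching (x=5, y=5):
  Distance 0: (x=3, y=0)
  Distance 1: (x=2, y=0), (x=4, y=0), (x=3, y=1)
  Distance 2: (x=1, y=0), (x=5, y=0), (x=4, y=1), (x=3, y=2)
  Distance 3: (x=0, y=0), (x=6, y=0), (x=1, y=1), (x=5, y=1), (x=2, y=2), (x=4, y=2), (x=3, y=3)
  Distance 4: (x=0, y=1), (x=6, y=1), (x=1, y=2), (x=5, y=2), (x=2, y=3), (x=4, y=3), (x=3, y=4)
  Distance 5: (x=6, y=2), (x=1, y=3), (x=5, y=3), (x=2, y=4), (x=4, y=4), (x=3, y=5)
  Distance 6: (x=0, y=3), (x=6, y=3), (x=1, y=4), (x=5, y=4), (x=2, y=5), (x=4, y=5), (x=3, y=6)
  Distance 7: (x=0, y=4), (x=6, y=4), (x=1, y=5), (x=5, y=5), (x=2, y=6), (x=4, y=6)  <- goal reached here
One shortest path (7 moves): (x=3, y=0) -> (x=4, y=0) -> (x=5, y=0) -> (x=5, y=1) -> (x=5, y=2) -> (x=5, y=3) -> (x=5, y=4) -> (x=5, y=5)

Answer: Shortest path length: 7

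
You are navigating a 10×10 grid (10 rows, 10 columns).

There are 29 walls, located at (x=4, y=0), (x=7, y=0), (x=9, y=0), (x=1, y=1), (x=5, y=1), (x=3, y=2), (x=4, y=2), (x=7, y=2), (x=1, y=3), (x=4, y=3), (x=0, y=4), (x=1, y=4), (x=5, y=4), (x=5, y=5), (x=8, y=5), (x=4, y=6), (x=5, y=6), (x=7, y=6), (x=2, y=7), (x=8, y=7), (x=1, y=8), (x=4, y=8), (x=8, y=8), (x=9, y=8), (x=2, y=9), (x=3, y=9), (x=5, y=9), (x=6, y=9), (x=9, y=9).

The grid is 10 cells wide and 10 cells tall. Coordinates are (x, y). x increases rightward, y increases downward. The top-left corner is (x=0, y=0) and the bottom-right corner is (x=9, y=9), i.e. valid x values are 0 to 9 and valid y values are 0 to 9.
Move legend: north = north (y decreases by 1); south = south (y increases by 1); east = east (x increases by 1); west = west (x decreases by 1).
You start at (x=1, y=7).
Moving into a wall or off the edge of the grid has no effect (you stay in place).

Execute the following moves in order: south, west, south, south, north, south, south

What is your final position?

Start: (x=1, y=7)
  south (south): blocked, stay at (x=1, y=7)
  west (west): (x=1, y=7) -> (x=0, y=7)
  south (south): (x=0, y=7) -> (x=0, y=8)
  south (south): (x=0, y=8) -> (x=0, y=9)
  north (north): (x=0, y=9) -> (x=0, y=8)
  south (south): (x=0, y=8) -> (x=0, y=9)
  south (south): blocked, stay at (x=0, y=9)
Final: (x=0, y=9)

Answer: Final position: (x=0, y=9)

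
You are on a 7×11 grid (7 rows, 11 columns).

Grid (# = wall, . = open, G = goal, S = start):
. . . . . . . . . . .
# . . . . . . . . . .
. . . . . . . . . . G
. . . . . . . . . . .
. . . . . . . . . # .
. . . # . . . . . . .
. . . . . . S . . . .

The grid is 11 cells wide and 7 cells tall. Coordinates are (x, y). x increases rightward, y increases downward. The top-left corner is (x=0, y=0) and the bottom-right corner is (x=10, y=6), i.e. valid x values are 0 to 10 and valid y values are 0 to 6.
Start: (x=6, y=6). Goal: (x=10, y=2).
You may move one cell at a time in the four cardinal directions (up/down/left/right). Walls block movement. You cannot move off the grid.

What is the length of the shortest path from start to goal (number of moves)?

Answer: Shortest path length: 8

Derivation:
BFS from (x=6, y=6) until reaching (x=10, y=2):
  Distance 0: (x=6, y=6)
  Distance 1: (x=6, y=5), (x=5, y=6), (x=7, y=6)
  Distance 2: (x=6, y=4), (x=5, y=5), (x=7, y=5), (x=4, y=6), (x=8, y=6)
  Distance 3: (x=6, y=3), (x=5, y=4), (x=7, y=4), (x=4, y=5), (x=8, y=5), (x=3, y=6), (x=9, y=6)
  Distance 4: (x=6, y=2), (x=5, y=3), (x=7, y=3), (x=4, y=4), (x=8, y=4), (x=9, y=5), (x=2, y=6), (x=10, y=6)
  Distance 5: (x=6, y=1), (x=5, y=2), (x=7, y=2), (x=4, y=3), (x=8, y=3), (x=3, y=4), (x=2, y=5), (x=10, y=5), (x=1, y=6)
  Distance 6: (x=6, y=0), (x=5, y=1), (x=7, y=1), (x=4, y=2), (x=8, y=2), (x=3, y=3), (x=9, y=3), (x=2, y=4), (x=10, y=4), (x=1, y=5), (x=0, y=6)
  Distance 7: (x=5, y=0), (x=7, y=0), (x=4, y=1), (x=8, y=1), (x=3, y=2), (x=9, y=2), (x=2, y=3), (x=10, y=3), (x=1, y=4), (x=0, y=5)
  Distance 8: (x=4, y=0), (x=8, y=0), (x=3, y=1), (x=9, y=1), (x=2, y=2), (x=10, y=2), (x=1, y=3), (x=0, y=4)  <- goal reached here
One shortest path (8 moves): (x=6, y=6) -> (x=7, y=6) -> (x=8, y=6) -> (x=9, y=6) -> (x=10, y=6) -> (x=10, y=5) -> (x=10, y=4) -> (x=10, y=3) -> (x=10, y=2)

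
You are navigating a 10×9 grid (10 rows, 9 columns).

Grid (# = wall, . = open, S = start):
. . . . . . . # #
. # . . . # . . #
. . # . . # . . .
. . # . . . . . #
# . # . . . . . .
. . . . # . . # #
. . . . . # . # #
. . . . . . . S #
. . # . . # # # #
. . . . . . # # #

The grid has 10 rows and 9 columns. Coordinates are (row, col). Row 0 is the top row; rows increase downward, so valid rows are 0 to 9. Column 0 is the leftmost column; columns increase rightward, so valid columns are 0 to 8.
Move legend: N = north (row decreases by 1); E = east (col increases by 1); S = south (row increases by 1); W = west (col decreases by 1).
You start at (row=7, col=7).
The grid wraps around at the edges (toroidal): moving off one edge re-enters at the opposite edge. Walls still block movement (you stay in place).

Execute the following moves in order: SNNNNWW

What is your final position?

Start: (row=7, col=7)
  S (south): blocked, stay at (row=7, col=7)
  [×4]N (north): blocked, stay at (row=7, col=7)
  W (west): (row=7, col=7) -> (row=7, col=6)
  W (west): (row=7, col=6) -> (row=7, col=5)
Final: (row=7, col=5)

Answer: Final position: (row=7, col=5)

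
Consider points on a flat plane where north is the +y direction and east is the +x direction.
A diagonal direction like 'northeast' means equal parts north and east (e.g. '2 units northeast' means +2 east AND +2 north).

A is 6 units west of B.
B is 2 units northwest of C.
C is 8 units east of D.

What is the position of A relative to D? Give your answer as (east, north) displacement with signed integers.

Place D at the origin (east=0, north=0).
  C is 8 units east of D: delta (east=+8, north=+0); C at (east=8, north=0).
  B is 2 units northwest of C: delta (east=-2, north=+2); B at (east=6, north=2).
  A is 6 units west of B: delta (east=-6, north=+0); A at (east=0, north=2).
Therefore A relative to D: (east=0, north=2).

Answer: A is at (east=0, north=2) relative to D.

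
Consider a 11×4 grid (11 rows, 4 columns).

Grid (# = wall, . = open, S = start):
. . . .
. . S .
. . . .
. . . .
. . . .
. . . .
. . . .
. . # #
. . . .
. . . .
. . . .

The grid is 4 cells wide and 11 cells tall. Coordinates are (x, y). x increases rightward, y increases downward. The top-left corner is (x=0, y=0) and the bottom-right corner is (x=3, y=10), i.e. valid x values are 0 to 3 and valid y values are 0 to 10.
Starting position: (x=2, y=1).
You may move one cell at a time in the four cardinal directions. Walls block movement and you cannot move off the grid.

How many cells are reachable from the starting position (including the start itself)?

Answer: Reachable cells: 42

Derivation:
BFS flood-fill from (x=2, y=1):
  Distance 0: (x=2, y=1)
  Distance 1: (x=2, y=0), (x=1, y=1), (x=3, y=1), (x=2, y=2)
  Distance 2: (x=1, y=0), (x=3, y=0), (x=0, y=1), (x=1, y=2), (x=3, y=2), (x=2, y=3)
  Distance 3: (x=0, y=0), (x=0, y=2), (x=1, y=3), (x=3, y=3), (x=2, y=4)
  Distance 4: (x=0, y=3), (x=1, y=4), (x=3, y=4), (x=2, y=5)
  Distance 5: (x=0, y=4), (x=1, y=5), (x=3, y=5), (x=2, y=6)
  Distance 6: (x=0, y=5), (x=1, y=6), (x=3, y=6)
  Distance 7: (x=0, y=6), (x=1, y=7)
  Distance 8: (x=0, y=7), (x=1, y=8)
  Distance 9: (x=0, y=8), (x=2, y=8), (x=1, y=9)
  Distance 10: (x=3, y=8), (x=0, y=9), (x=2, y=9), (x=1, y=10)
  Distance 11: (x=3, y=9), (x=0, y=10), (x=2, y=10)
  Distance 12: (x=3, y=10)
Total reachable: 42 (grid has 42 open cells total)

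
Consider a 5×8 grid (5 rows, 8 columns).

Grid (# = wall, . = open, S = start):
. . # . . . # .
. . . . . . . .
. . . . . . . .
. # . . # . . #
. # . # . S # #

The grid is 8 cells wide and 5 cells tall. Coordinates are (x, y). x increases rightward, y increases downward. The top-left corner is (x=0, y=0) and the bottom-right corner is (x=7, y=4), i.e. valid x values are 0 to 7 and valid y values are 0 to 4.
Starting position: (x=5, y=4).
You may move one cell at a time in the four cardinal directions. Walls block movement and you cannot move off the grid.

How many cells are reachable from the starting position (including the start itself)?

Answer: Reachable cells: 31

Derivation:
BFS flood-fill from (x=5, y=4):
  Distance 0: (x=5, y=4)
  Distance 1: (x=5, y=3), (x=4, y=4)
  Distance 2: (x=5, y=2), (x=6, y=3)
  Distance 3: (x=5, y=1), (x=4, y=2), (x=6, y=2)
  Distance 4: (x=5, y=0), (x=4, y=1), (x=6, y=1), (x=3, y=2), (x=7, y=2)
  Distance 5: (x=4, y=0), (x=3, y=1), (x=7, y=1), (x=2, y=2), (x=3, y=3)
  Distance 6: (x=3, y=0), (x=7, y=0), (x=2, y=1), (x=1, y=2), (x=2, y=3)
  Distance 7: (x=1, y=1), (x=0, y=2), (x=2, y=4)
  Distance 8: (x=1, y=0), (x=0, y=1), (x=0, y=3)
  Distance 9: (x=0, y=0), (x=0, y=4)
Total reachable: 31 (grid has 31 open cells total)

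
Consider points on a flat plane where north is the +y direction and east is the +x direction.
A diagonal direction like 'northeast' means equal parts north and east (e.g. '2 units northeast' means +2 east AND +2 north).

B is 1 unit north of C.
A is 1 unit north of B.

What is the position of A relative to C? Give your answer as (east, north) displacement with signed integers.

Place C at the origin (east=0, north=0).
  B is 1 unit north of C: delta (east=+0, north=+1); B at (east=0, north=1).
  A is 1 unit north of B: delta (east=+0, north=+1); A at (east=0, north=2).
Therefore A relative to C: (east=0, north=2).

Answer: A is at (east=0, north=2) relative to C.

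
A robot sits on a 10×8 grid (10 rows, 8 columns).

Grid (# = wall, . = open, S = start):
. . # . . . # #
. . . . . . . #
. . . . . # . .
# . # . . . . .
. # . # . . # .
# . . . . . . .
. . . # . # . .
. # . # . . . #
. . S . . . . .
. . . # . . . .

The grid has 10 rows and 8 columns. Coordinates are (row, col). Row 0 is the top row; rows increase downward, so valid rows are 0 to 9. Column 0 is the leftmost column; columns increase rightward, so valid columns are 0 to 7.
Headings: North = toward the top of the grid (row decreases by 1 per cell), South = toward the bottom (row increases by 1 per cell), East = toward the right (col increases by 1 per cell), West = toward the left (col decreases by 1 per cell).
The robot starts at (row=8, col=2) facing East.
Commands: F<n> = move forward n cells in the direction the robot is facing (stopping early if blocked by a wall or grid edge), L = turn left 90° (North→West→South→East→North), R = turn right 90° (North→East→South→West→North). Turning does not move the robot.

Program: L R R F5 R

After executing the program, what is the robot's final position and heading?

Start: (row=8, col=2), facing East
  L: turn left, now facing North
  R: turn right, now facing East
  R: turn right, now facing South
  F5: move forward 1/5 (blocked), now at (row=9, col=2)
  R: turn right, now facing West
Final: (row=9, col=2), facing West

Answer: Final position: (row=9, col=2), facing West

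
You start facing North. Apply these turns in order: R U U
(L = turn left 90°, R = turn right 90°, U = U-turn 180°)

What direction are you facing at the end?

Answer: Final heading: East

Derivation:
Start: North
  R (right (90° clockwise)) -> East
  U (U-turn (180°)) -> West
  U (U-turn (180°)) -> East
Final: East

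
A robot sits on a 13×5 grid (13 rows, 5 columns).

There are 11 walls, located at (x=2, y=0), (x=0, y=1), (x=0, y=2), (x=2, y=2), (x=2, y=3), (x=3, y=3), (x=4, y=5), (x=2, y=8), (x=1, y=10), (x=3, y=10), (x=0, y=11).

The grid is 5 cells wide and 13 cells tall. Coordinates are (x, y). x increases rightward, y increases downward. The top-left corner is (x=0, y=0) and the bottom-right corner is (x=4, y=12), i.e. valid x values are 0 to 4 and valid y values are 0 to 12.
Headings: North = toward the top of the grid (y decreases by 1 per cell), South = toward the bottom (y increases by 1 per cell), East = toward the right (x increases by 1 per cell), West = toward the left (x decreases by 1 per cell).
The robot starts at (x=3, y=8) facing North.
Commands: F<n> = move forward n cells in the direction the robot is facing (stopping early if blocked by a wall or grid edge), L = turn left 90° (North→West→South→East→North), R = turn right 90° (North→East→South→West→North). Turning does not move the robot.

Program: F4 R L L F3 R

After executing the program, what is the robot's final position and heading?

Answer: Final position: (x=0, y=4), facing North

Derivation:
Start: (x=3, y=8), facing North
  F4: move forward 4, now at (x=3, y=4)
  R: turn right, now facing East
  L: turn left, now facing North
  L: turn left, now facing West
  F3: move forward 3, now at (x=0, y=4)
  R: turn right, now facing North
Final: (x=0, y=4), facing North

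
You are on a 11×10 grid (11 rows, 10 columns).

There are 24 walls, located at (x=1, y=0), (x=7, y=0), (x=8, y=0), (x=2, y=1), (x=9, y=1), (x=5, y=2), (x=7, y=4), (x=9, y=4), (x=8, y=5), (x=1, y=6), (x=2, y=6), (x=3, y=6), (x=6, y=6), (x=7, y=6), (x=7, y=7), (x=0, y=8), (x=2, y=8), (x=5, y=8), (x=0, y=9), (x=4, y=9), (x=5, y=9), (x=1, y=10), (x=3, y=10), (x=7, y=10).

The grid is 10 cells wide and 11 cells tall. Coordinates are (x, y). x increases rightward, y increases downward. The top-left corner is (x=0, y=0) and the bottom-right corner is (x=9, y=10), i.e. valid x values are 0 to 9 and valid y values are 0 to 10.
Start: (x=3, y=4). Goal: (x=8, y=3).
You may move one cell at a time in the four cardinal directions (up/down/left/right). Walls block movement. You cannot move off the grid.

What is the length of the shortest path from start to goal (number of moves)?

BFS from (x=3, y=4) until reaching (x=8, y=3):
  Distance 0: (x=3, y=4)
  Distance 1: (x=3, y=3), (x=2, y=4), (x=4, y=4), (x=3, y=5)
  Distance 2: (x=3, y=2), (x=2, y=3), (x=4, y=3), (x=1, y=4), (x=5, y=4), (x=2, y=5), (x=4, y=5)
  Distance 3: (x=3, y=1), (x=2, y=2), (x=4, y=2), (x=1, y=3), (x=5, y=3), (x=0, y=4), (x=6, y=4), (x=1, y=5), (x=5, y=5), (x=4, y=6)
  Distance 4: (x=3, y=0), (x=4, y=1), (x=1, y=2), (x=0, y=3), (x=6, y=3), (x=0, y=5), (x=6, y=5), (x=5, y=6), (x=4, y=7)
  Distance 5: (x=2, y=0), (x=4, y=0), (x=1, y=1), (x=5, y=1), (x=0, y=2), (x=6, y=2), (x=7, y=3), (x=7, y=5), (x=0, y=6), (x=3, y=7), (x=5, y=7), (x=4, y=8)
  Distance 6: (x=5, y=0), (x=0, y=1), (x=6, y=1), (x=7, y=2), (x=8, y=3), (x=0, y=7), (x=2, y=7), (x=6, y=7), (x=3, y=8)  <- goal reached here
One shortest path (6 moves): (x=3, y=4) -> (x=4, y=4) -> (x=5, y=4) -> (x=6, y=4) -> (x=6, y=3) -> (x=7, y=3) -> (x=8, y=3)

Answer: Shortest path length: 6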